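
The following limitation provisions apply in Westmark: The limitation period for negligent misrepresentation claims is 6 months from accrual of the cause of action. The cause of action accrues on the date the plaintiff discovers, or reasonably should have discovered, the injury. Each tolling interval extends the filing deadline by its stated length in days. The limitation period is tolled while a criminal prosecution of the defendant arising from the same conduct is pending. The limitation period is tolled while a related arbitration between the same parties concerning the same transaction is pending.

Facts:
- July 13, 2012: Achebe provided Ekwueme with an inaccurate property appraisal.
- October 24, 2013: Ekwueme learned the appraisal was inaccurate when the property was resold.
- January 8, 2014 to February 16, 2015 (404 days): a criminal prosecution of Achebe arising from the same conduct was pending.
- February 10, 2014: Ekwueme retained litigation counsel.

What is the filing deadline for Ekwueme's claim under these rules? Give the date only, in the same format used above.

Accrual is tied to discovery, so the period began on October 24, 2013 rather than on July 13, 2012 when the act occurred.
Adding the 6 months base period to October 24, 2013 gives a deadline of April 24, 2014, before any tolling.
Because the pending criminal prosecution ran from January 8, 2014 to February 16, 2015, the deadline is extended by 404 days to June 2, 2015.
Nothing else in the chronology tolls or restarts the period.

June 2, 2015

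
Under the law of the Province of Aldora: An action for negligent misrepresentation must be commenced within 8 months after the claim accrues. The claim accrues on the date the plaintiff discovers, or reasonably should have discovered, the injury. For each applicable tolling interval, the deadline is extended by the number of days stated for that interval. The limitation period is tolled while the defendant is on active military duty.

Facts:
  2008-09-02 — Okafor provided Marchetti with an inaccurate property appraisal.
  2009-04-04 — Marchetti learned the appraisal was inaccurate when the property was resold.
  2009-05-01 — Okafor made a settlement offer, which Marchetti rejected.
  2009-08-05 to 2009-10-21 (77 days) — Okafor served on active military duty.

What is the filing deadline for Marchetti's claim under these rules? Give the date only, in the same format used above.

Accrual is tied to discovery, so the period began on 2009-04-04 rather than on 2008-09-02 when the act occurred.
The untolled deadline — 8 months after 2009-04-04 — is 2009-12-04.
The period was tolled for 77 days by the defendant's active military service (2009-08-05 to 2009-10-21), pushing the deadline to 2010-02-19.
The other events in the timeline have no effect on the limitation period under the stated rules.

2010-02-19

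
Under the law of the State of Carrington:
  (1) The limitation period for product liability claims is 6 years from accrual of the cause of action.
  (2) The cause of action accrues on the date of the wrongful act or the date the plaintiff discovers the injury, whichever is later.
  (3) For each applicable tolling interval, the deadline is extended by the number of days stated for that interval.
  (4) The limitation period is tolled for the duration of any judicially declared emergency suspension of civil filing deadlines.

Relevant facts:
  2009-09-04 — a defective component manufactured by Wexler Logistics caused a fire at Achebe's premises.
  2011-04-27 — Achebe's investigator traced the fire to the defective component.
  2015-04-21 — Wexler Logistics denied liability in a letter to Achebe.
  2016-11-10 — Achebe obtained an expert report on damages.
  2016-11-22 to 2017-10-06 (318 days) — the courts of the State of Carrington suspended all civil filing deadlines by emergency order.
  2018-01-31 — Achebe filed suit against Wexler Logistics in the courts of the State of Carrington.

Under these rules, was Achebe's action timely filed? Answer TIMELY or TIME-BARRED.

TIMELY

Taking the later of the act (2009-09-04) and discovery (2011-04-27), the claim accrued on 2011-04-27.
6 years from 2011-04-27 is 2017-04-27.
Because the emergency suspension of filing deadlines ran from 2016-11-22 to 2017-10-06, the deadline is extended by 318 days to 2018-03-11.
The other events in the timeline have no effect on the limitation period under the stated rules.
Filing on 2018-01-31 beat the 2018-03-11 deadline — the action is timely.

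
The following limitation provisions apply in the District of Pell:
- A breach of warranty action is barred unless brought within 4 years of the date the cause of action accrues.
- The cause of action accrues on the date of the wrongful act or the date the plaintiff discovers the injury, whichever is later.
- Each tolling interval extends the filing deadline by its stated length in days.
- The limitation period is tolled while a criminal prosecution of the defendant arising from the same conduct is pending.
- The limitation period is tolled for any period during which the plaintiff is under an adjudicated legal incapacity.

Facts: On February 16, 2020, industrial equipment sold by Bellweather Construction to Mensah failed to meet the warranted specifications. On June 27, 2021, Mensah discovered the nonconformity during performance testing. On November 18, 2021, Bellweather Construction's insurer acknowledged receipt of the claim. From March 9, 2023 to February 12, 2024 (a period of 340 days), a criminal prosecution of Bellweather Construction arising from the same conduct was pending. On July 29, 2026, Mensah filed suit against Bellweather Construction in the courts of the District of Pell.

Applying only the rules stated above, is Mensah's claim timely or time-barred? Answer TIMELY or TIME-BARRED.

TIME-BARRED

Because discovery on June 27, 2021 post-dates the February 16, 2020 act, accrual under the later-of rule falls on June 27, 2021.
The untolled deadline — 4 years after June 27, 2021 — is June 27, 2025.
Because the pending criminal prosecution ran from March 9, 2023 to February 12, 2024, the deadline is extended by 340 days to June 2, 2026.
Nothing else in the chronology tolls or restarts the period.
The July 29, 2026 filing falls after the June 2, 2026 deadline; the claim is time-barred.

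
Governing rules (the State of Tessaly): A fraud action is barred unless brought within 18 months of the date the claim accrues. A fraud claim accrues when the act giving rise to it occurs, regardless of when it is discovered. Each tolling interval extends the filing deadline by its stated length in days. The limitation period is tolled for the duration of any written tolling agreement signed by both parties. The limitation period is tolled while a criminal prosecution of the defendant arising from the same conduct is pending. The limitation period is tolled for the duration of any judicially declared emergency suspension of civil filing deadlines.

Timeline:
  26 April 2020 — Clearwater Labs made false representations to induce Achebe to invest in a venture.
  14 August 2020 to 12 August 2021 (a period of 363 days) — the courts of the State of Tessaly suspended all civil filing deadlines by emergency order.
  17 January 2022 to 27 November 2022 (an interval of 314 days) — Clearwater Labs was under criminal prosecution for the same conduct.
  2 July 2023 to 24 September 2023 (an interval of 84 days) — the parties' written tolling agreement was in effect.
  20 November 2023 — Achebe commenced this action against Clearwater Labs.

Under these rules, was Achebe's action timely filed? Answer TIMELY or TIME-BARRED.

The claim accrued on 26 April 2020, when the wrongful act occurred.
18 months from 26 April 2020 is 26 October 2021.
The period was tolled for 363 days by the emergency suspension of filing deadlines (14 August 2020 to 12 August 2021), pushing the deadline to 24 October 2022.
The pending criminal prosecution from 17 January 2022 to 27 November 2022 tolled the period for 314 days, extending the deadline to 3 September 2023.
Because the written tolling agreement ran from 2 July 2023 to 24 September 2023, the deadline is extended by 84 days to 26 November 2023.
Achebe filed on 20 November 2023, before the 26 November 2023 deadline, so the action is timely.

TIMELY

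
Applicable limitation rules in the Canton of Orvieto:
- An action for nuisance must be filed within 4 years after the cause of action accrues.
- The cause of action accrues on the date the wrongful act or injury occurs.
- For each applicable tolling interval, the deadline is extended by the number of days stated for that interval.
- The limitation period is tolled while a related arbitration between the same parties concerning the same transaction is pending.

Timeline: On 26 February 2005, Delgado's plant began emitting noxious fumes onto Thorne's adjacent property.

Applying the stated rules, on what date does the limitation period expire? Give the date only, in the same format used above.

The claim accrued on 26 February 2005, when the wrongful act occurred.
Adding the 4 years base period to 26 February 2005 gives a deadline of 26 February 2009, before any tolling.

26 February 2009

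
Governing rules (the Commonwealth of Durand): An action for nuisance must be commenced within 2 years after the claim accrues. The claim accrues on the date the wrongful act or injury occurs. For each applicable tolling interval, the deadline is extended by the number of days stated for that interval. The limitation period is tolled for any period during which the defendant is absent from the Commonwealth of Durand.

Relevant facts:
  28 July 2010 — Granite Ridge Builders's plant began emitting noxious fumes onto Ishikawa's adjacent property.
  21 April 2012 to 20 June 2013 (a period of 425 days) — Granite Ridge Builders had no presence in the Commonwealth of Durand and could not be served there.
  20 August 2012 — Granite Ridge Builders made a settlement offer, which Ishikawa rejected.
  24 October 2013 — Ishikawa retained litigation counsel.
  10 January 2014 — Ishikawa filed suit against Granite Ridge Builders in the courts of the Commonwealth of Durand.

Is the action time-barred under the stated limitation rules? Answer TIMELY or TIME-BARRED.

TIME-BARRED

The claim accrued on 28 July 2010, when the wrongful act occurred.
2 years from 28 July 2010 is 28 July 2012.
Because the defendant's absence from the jurisdiction ran from 21 April 2012 to 20 June 2013, the deadline is extended by 425 days to 26 September 2013.
None of the other events listed affects the running of the period under the stated rules.
The 10 January 2014 filing falls after the 26 September 2013 deadline; the claim is time-barred.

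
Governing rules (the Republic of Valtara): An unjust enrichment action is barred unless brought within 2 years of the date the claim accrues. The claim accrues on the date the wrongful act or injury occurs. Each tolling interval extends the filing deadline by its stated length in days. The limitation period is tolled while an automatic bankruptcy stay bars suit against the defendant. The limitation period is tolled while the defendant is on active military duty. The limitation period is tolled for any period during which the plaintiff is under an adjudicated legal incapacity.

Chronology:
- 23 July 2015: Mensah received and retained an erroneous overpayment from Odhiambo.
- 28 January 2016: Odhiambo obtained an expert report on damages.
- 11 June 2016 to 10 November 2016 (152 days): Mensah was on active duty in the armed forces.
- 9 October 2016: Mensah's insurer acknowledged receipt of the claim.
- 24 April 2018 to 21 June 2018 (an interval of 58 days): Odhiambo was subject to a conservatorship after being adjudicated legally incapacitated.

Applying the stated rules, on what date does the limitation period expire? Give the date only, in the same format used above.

22 December 2017

The claim accrued on 23 July 2015, the date of the act.
2 years from 23 July 2015 is 23 July 2017.
Because the defendant's active military service ran from 11 June 2016 to 10 November 2016, the deadline is extended by 152 days to 22 December 2017.
The plaintiff's legal incapacity starting 24 April 2018 came too late — the period had run on 22 December 2017 — and so does not extend the deadline.
None of the other events listed affects the running of the period under the stated rules.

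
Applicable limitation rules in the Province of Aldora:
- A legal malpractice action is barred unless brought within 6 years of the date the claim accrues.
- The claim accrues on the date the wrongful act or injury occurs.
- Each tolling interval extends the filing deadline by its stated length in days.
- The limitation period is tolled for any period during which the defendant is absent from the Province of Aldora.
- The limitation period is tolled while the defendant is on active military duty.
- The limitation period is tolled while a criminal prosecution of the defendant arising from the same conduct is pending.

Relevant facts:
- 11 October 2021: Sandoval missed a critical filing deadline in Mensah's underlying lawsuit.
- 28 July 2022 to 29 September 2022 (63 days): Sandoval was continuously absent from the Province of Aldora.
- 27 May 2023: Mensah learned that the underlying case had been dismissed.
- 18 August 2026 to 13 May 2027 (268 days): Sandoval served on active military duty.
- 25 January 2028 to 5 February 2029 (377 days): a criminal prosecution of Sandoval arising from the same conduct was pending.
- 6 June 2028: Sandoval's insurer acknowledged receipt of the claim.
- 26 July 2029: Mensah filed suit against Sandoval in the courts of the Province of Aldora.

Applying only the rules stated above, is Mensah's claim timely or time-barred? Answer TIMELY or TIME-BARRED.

The claim accrued on 11 October 2021, when the wrongful act occurred; under the stated occurrence rule the 27 May 2023 discovery does not delay accrual.
Adding the 6 years base period to 11 October 2021 gives a deadline of 11 October 2027, before any tolling.
The period was tolled for 63 days by the defendant's absence from the jurisdiction (28 July 2022 to 29 September 2022), pushing the deadline to 13 December 2027.
Because the defendant's active military service ran from 18 August 2026 to 13 May 2027, the deadline is extended by 268 days to 6 September 2028.
The period was tolled for 377 days by the pending criminal prosecution (25 January 2028 to 5 February 2029), pushing the deadline to 18 September 2029.
Nothing else in the chronology tolls or restarts the period.
Filing on 26 July 2029 beat the 18 September 2029 deadline — the action is timely.

TIMELY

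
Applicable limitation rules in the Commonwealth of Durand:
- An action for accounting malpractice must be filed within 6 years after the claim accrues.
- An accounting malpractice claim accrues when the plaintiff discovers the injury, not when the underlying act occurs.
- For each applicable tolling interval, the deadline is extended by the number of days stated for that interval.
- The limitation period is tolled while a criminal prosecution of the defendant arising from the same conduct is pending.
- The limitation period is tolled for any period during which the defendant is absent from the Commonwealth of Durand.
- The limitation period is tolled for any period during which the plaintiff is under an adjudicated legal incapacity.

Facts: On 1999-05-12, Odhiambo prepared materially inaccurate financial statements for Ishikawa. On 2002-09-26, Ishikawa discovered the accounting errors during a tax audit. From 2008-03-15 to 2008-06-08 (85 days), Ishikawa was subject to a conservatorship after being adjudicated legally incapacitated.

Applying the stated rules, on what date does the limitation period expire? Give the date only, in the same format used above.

2008-12-20

The claim did not accrue until Ishikawa discovered the injury on 2002-09-26; the 1999-05-12 act date does not start the clock under the stated rule.
6 years from 2002-09-26 is 2008-09-26.
The plaintiff's legal incapacity from 2008-03-15 to 2008-06-08 tolled the period for 85 days, extending the deadline to 2008-12-20.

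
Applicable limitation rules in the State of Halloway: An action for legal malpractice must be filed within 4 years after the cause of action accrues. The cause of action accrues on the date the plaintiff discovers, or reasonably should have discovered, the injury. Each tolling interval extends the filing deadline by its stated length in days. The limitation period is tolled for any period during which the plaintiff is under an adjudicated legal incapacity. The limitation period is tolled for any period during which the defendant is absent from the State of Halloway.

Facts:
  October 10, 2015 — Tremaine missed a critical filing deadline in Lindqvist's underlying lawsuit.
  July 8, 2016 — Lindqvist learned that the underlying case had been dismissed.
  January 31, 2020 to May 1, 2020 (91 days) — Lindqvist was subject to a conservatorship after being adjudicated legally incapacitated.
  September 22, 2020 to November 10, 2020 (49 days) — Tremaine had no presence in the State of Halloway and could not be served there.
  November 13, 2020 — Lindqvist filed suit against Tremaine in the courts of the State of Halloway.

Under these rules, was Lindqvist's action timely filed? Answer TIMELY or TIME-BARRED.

TIMELY

Under the discovery rule, the claim accrued on July 8, 2016, when Lindqvist discovered the injury — not on the October 10, 2015 date of the underlying act.
4 years from July 8, 2016 is July 8, 2020.
The period was tolled for 91 days by the plaintiff's legal incapacity (January 31, 2020 to May 1, 2020), pushing the deadline to October 7, 2020.
Because the defendant's absence from the jurisdiction ran from September 22, 2020 to November 10, 2020, the deadline is extended by 49 days to November 25, 2020.
Filing on November 13, 2020 beat the November 25, 2020 deadline — the action is timely.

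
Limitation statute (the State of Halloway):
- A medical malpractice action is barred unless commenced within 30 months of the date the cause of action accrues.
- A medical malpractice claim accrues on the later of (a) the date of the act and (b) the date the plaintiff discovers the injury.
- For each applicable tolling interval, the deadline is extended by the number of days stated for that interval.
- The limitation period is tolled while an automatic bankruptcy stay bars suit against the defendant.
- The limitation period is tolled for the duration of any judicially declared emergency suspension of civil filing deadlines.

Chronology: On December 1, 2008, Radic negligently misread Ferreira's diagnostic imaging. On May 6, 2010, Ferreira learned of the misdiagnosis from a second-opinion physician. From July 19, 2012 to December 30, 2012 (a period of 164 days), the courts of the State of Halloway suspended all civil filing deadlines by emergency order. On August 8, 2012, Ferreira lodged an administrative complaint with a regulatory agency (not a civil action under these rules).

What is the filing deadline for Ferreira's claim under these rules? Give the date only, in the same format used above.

April 19, 2013

Taking the later of the act (December 1, 2008) and discovery (May 6, 2010), the claim accrued on May 6, 2010.
Adding the 30 months base period to May 6, 2010 gives a deadline of November 6, 2012, before any tolling.
The emergency suspension of filing deadlines from July 19, 2012 to December 30, 2012 tolled the period for 164 days, extending the deadline to April 19, 2013.
None of the other events listed affects the running of the period under the stated rules.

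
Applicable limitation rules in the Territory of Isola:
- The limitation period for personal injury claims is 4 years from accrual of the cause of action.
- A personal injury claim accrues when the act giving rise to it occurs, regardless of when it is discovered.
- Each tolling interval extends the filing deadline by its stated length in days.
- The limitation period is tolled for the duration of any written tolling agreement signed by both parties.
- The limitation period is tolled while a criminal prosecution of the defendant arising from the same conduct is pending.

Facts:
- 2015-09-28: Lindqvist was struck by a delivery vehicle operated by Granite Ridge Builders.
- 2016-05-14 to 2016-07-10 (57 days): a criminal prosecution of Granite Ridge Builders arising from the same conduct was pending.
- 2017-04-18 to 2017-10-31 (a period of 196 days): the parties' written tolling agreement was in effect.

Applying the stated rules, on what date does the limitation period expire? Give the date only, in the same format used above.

2020-06-07

The claim accrued on 2015-09-28, when the wrongful act occurred.
4 years from 2015-09-28 is 2019-09-28.
The period was tolled for 57 days by the pending criminal prosecution (2016-05-14 to 2016-07-10), pushing the deadline to 2019-11-24.
Because the written tolling agreement ran from 2017-04-18 to 2017-10-31, the deadline is extended by 196 days to 2020-06-07.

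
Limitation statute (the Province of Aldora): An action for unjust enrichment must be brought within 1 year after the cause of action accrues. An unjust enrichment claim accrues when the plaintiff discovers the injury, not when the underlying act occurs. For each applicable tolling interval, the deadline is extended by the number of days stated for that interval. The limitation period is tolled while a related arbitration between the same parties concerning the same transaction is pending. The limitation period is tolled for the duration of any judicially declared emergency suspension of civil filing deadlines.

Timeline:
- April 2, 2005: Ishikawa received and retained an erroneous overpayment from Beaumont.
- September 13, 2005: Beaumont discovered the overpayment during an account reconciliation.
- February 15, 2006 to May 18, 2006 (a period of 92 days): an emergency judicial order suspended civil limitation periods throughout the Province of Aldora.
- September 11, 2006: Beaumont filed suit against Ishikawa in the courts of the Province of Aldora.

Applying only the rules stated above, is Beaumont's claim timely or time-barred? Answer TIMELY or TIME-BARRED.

TIMELY

Under the discovery rule, the claim accrued on September 13, 2005, when Beaumont discovered the injury — not on the April 2, 2005 date of the underlying act.
The untolled deadline — 1 year after September 13, 2005 — is September 13, 2006.
The period was tolled for 92 days by the emergency suspension of filing deadlines (February 15, 2006 to May 18, 2006), pushing the deadline to December 14, 2006.
Beaumont filed on September 11, 2006, before the December 14, 2006 deadline, so the action is timely.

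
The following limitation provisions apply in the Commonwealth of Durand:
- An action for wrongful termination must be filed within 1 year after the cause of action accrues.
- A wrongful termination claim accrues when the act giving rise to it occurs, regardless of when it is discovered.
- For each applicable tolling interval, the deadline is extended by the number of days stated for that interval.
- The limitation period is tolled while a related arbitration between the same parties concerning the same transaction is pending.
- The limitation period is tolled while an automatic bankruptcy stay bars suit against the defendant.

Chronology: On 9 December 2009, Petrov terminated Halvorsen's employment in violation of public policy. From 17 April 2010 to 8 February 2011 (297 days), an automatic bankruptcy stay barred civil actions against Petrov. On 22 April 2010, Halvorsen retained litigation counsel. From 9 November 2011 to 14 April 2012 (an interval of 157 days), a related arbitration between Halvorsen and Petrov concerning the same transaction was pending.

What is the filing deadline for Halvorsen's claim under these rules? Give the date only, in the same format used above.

The claim accrued on 9 December 2009, when the wrongful act occurred.
1 year from 9 December 2009 is 9 December 2010.
Because the automatic bankruptcy stay ran from 17 April 2010 to 8 February 2011, the deadline is extended by 297 days to 2 October 2011.
The pending related arbitration from 9 November 2011 to 14 April 2012 began after the period had already run on 2 October 2011, so it has no tolling effect.
The other events in the timeline have no effect on the limitation period under the stated rules.

2 October 2011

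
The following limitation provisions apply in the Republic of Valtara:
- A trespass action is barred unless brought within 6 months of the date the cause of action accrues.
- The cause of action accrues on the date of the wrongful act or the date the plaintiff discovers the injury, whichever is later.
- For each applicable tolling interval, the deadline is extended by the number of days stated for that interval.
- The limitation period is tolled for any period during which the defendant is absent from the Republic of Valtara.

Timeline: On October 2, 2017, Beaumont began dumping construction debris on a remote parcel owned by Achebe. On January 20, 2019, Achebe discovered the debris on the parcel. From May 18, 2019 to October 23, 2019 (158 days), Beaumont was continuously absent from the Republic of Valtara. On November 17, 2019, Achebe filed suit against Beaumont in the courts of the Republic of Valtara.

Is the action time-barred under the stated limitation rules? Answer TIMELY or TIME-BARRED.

TIMELY

The claim accrued on January 20, 2019 — the later of the October 2, 2017 act and the January 20, 2019 discovery.
6 months from January 20, 2019 is July 20, 2019.
Because the defendant's absence from the jurisdiction ran from May 18, 2019 to October 23, 2019, the deadline is extended by 158 days to December 25, 2019.
Achebe filed on November 17, 2019, before the December 25, 2019 deadline, so the action is timely.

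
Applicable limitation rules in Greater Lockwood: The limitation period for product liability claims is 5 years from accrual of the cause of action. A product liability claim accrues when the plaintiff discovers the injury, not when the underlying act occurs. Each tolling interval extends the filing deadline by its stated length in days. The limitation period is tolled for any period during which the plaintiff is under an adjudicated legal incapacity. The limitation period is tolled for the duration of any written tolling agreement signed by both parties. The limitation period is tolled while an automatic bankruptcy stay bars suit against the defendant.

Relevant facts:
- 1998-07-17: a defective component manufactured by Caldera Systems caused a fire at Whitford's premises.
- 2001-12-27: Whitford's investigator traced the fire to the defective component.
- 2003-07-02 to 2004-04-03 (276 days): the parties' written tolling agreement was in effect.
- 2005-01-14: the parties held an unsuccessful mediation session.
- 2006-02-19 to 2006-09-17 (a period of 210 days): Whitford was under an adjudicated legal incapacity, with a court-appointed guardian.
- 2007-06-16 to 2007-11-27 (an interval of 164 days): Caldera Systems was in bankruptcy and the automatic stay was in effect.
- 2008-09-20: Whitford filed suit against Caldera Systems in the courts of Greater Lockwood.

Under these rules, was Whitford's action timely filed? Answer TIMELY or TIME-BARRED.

Accrual is tied to discovery, so the period began on 2001-12-27 rather than on 1998-07-17 when the act occurred.
5 years from 2001-12-27 is 2006-12-27.
Because the written tolling agreement ran from 2003-07-02 to 2004-04-03, the deadline is extended by 276 days to 2007-09-29.
The period was tolled for 210 days by the plaintiff's legal incapacity (2006-02-19 to 2006-09-17), pushing the deadline to 2008-04-26.
The automatic bankruptcy stay from 2007-06-16 to 2007-11-27 tolled the period for 164 days, extending the deadline to 2008-10-07.
The other events in the timeline have no effect on the limitation period under the stated rules.
Whitford filed on 2008-09-20, before the 2008-10-07 deadline, so the action is timely.

TIMELY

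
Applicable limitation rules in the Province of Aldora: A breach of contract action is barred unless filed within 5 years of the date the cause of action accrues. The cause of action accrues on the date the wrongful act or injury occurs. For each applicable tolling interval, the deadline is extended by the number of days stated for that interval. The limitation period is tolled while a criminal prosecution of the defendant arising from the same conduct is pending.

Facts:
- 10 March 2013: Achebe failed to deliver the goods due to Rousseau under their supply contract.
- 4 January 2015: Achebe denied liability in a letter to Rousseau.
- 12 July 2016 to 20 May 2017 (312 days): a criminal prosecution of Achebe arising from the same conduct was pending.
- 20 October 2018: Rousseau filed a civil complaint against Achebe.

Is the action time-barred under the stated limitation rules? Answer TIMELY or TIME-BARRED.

The claim accrued on 10 March 2013, when the wrongful act occurred.
The untolled deadline — 5 years after 10 March 2013 — is 10 March 2018.
The period was tolled for 312 days by the pending criminal prosecution (12 July 2016 to 20 May 2017), pushing the deadline to 16 January 2019.
Nothing else in the chronology tolls or restarts the period.
The 20 October 2018 filing precedes the 16 January 2019 deadline; the claim is timely.

TIMELY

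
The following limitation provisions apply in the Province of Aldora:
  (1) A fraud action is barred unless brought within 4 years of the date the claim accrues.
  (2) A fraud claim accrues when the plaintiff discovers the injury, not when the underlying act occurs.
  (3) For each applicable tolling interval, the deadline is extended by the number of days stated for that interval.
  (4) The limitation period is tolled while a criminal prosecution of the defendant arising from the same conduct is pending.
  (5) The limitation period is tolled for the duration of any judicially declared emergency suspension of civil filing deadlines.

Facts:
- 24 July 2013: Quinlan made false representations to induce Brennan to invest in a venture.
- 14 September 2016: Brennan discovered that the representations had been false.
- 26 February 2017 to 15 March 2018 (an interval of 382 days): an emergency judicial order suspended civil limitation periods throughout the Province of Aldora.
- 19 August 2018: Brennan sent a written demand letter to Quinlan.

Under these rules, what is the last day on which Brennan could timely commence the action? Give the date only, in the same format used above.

Under the discovery rule, the claim accrued on 14 September 2016, when Brennan discovered the injury — not on the 24 July 2013 date of the underlying act.
4 years from 14 September 2016 is 14 September 2020.
The period was tolled for 382 days by the emergency suspension of filing deadlines (26 February 2017 to 15 March 2018), pushing the deadline to 1 October 2021.
The other events in the timeline have no effect on the limitation period under the stated rules.

1 October 2021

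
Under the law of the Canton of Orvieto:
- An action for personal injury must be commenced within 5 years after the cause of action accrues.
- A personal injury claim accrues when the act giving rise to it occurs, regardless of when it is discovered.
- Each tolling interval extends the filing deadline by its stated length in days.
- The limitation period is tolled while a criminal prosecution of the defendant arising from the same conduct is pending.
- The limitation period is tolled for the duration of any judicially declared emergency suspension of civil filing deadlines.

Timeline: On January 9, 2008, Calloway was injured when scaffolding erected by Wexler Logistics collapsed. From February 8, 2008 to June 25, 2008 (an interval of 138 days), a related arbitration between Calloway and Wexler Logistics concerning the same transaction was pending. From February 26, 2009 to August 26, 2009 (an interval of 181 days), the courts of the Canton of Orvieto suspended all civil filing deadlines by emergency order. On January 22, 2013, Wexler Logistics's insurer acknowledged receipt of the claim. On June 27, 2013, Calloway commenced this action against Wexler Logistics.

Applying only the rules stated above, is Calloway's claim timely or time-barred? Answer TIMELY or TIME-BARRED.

TIMELY

The cause of action accrued on January 9, 2008, the date of the act.
Adding the 5 years base period to January 9, 2008 gives a deadline of January 9, 2013, before any tolling.
Because the emergency suspension of filing deadlines ran from February 26, 2009 to August 26, 2009, the deadline is extended by 181 days to July 9, 2013.
Although a pending arbitration ran from February 8, 2008 to June 25, 2008, the stated rules do not make that a tolling event, so it is disregarded.
The other events in the timeline have no effect on the limitation period under the stated rules.
Filing on June 27, 2013 beat the July 9, 2013 deadline — the action is timely.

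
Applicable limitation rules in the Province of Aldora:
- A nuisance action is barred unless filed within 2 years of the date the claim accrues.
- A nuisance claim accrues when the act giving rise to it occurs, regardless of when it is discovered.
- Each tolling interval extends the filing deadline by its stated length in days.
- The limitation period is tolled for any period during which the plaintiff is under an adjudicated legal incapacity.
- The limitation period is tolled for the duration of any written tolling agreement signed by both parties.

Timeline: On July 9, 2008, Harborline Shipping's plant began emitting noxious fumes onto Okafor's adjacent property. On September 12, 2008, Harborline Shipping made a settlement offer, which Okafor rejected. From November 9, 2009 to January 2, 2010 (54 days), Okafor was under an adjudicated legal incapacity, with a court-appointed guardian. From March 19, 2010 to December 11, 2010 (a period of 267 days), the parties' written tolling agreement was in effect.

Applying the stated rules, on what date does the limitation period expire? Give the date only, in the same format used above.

The claim accrued on July 9, 2008, the date of the act.
The untolled deadline — 2 years after July 9, 2008 — is July 9, 2010.
The plaintiff's legal incapacity from November 9, 2009 to January 2, 2010 tolled the period for 54 days, extending the deadline to September 1, 2010.
The period was tolled for 267 days by the written tolling agreement (March 19, 2010 to December 11, 2010), pushing the deadline to May 26, 2011.
Nothing else in the chronology tolls or restarts the period.

May 26, 2011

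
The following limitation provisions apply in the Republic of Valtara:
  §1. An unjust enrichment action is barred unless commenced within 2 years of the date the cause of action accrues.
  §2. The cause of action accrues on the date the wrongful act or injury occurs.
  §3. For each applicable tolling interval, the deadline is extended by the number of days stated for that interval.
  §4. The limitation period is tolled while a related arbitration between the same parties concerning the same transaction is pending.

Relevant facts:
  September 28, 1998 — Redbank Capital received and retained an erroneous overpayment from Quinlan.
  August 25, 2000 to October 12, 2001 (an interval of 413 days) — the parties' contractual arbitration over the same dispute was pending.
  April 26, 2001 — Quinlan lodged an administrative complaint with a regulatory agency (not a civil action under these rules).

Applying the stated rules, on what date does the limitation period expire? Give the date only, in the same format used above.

The limitation period began to run on September 28, 1998.
Adding the 2 years base period to September 28, 1998 gives a deadline of September 28, 2000, before any tolling.
The period was tolled for 413 days by the pending related arbitration (August 25, 2000 to October 12, 2001), pushing the deadline to November 15, 2001.
Nothing else in the chronology tolls or restarts the period.

November 15, 2001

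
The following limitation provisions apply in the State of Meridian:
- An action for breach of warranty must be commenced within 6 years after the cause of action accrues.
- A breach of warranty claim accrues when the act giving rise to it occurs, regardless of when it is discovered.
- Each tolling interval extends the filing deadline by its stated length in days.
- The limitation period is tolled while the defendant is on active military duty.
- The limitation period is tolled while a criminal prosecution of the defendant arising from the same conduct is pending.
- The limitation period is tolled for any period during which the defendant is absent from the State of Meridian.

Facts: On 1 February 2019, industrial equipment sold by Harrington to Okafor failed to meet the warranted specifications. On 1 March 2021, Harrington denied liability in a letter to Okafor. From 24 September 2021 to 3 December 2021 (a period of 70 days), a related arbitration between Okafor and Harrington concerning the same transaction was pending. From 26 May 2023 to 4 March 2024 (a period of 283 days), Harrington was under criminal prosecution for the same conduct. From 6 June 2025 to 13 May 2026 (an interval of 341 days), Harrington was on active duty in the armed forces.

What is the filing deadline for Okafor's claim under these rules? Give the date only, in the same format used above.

18 October 2026

The limitation period began to run on 1 February 2019.
The untolled deadline — 6 years after 1 February 2019 — is 1 February 2025.
The pending criminal prosecution from 26 May 2023 to 4 March 2024 tolled the period for 283 days, extending the deadline to 11 November 2025.
Because the defendant's active military service ran from 6 June 2025 to 13 May 2026, the deadline is extended by 341 days to 18 October 2026.
Although a pending arbitration ran from 24 September 2021 to 3 December 2021, the stated rules do not make that a tolling event, so it is disregarded.
None of the other events listed affects the running of the period under the stated rules.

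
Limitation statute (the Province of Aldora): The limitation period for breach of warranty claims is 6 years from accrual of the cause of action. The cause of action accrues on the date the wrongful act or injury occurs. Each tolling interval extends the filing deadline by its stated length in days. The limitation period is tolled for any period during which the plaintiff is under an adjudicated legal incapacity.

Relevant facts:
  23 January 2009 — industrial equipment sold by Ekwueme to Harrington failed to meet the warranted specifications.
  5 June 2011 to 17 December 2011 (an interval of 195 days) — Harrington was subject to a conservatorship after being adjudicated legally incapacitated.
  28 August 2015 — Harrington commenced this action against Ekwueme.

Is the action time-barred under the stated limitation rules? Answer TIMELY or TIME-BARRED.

The cause of action accrued on 23 January 2009, the date of the act.
The untolled deadline — 6 years after 23 January 2009 — is 23 January 2015.
The period was tolled for 195 days by the plaintiff's legal incapacity (5 June 2011 to 17 December 2011), pushing the deadline to 6 August 2015.
The 28 August 2015 filing falls after the 6 August 2015 deadline; the claim is time-barred.

TIME-BARRED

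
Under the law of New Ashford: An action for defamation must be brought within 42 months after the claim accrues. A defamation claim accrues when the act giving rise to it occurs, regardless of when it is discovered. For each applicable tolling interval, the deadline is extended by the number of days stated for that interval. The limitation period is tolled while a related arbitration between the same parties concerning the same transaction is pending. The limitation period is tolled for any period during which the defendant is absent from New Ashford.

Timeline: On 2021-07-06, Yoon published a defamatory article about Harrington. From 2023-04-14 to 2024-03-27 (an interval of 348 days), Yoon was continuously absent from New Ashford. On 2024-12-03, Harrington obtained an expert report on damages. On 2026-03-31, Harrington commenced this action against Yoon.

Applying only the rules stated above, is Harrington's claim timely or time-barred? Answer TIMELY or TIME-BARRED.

The limitation period began to run on 2021-07-06.
The untolled deadline — 42 months after 2021-07-06 — is 2025-01-06.
The period was tolled for 348 days by the defendant's absence from the jurisdiction (2023-04-14 to 2024-03-27), pushing the deadline to 2025-12-20.
The other events in the timeline have no effect on the limitation period under the stated rules.
The 2026-03-31 filing falls after the 2025-12-20 deadline; the claim is time-barred.

TIME-BARRED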